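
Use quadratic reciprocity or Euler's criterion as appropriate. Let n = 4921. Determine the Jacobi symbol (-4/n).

First reduce: -4 ≡ 4917 (mod 4921).
Reciprocity: 4917 ≡ 1 and 4921 ≡ 1 (mod 4), so (4917/4921) = +(4921/4917).
Reduce top mod 4917: now compute (4/4917).
Pull out 2^2: since 4917 ≡ 5 (mod 8), (2/4917) = -1, so (2/4917)^2 = +1.
Reached (1/4917) = 1. Collecting the sign flips along the way, the symbol is +1.

1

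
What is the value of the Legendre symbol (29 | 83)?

Euler's criterion: (29/83) ≡ 29^41 (mod 83).
29^2 ≡ 11 (mod 83)
29^4 ≡ 38 (mod 83)
29^8 ≡ 33 (mod 83)
29^16 ≡ 10 (mod 83)
29^32 ≡ 17 (mod 83)
29^41 = 29^(32+8+1) ≡ 1 (mod 83).
Result is 1, so (29/83) = 1.

1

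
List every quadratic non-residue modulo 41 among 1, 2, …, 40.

3,6,7,11,12,13,14,15,17,19,22,24,26,27,28,29,30,34,35,38

Square k = 1,…,20 (k and 41−k give the same square):
1²=1, 2²=4, 3²=9, 4²=16, 5²=25, 6²=36, 7²≡8, 8²≡23, 9²≡40, 10²≡18, 11²≡39, 12²≡21, 13²≡5, 14²≡32, 15²≡20, 16²≡10, 17²≡2, 18²≡37, 19²≡33, 20²≡31 (mod 41).
The residues are {1, 2, 4, 5, 8, 9, 10, 16, 18, 20, 21, 23, 25, 31, 32, 33, 36, 37, 39, 40}; the non-residues are the remaining 20 nonzero classes.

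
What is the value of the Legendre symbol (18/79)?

1

Pull out 2: since 79 ≡ 7 (mod 8), (2/79) = +1.
Reciprocity: 9 ≡ 1 and 79 ≡ 3 (mod 4), so (9/79) = +(79/9).
Reduce top mod 9: now compute (7/9).
Reciprocity: 7 ≡ 3 and 9 ≡ 1 (mod 4), so (7/9) = +(9/7).
Reduce top mod 7: now compute (2/7).
Pull out 2: since 7 ≡ 7 (mod 8), (2/7) = +1.
Reached (1/7) = 1. Collecting the sign flips along the way, the symbol is +1.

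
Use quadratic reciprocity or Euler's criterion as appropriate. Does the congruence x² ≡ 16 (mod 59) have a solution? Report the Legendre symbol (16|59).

Pull out 2^4: since 59 ≡ 3 (mod 8), (2/59) = -1, so (2/59)^4 = +1.
Reached (1/59) = 1. Collecting the sign flips along the way, the symbol is +1.

1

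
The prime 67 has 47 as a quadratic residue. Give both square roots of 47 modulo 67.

28, 39

Since 67 ≡ 3 (mod 4), a square root of 47 is 47^((67+1)/4) = 47^17 mod 67.
Repeated squaring: 47^2≡65, 47^4≡4, 47^8≡16, 47^16≡55 (mod 67).
47^17 = 47^(16+1) ≡ 39 (mod 67).
Check: 39² = 1521 ≡ 47 (mod 67). The two roots are 28 and 39.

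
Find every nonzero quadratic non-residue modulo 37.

2, 5, 6, 8, 13, 14, 15, 17, 18, 19, 20, 22, 23, 24, 29, 31, 32, 35

Square k = 1,…,18 (k and 37−k give the same square):
1²=1, 2²=4, 3²=9, 4²=16, 5²=25, 6²=36, 7²≡12, 8²≡27, 9²≡7, 10²≡26, 11²≡10, 12²≡33, 13²≡21, 14²≡11, 15²≡3, 16²≡34, 17²≡30, 18²≡28 (mod 37).
The residues are {1, 3, 4, 7, 9, 10, 11, 12, 16, 21, 25, 26, 27, 28, 30, 33, 34, 36}; the non-residues are the remaining 18 nonzero classes.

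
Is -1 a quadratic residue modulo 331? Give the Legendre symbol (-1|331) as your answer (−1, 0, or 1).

-1

Euler's criterion: (-1/331) ≡ 330^165 (mod 331).
330^2 ≡ 1 (mod 331)
330^4 ≡ 1 (mod 331)
330^8 ≡ 1 (mod 331)
330^16 ≡ 1 (mod 331)
330^32 ≡ 1 (mod 331)
330^64 ≡ 1 (mod 331)
330^128 ≡ 1 (mod 331)
330^165 = 330^(128+32+4+1) ≡ 330 (mod 331).
Result is 330 ≡ −1, so (-1/331) = −1.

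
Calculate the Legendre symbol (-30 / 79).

1

First reduce: -30 ≡ 49 (mod 79).
Reciprocity: 49 ≡ 1 and 79 ≡ 3 (mod 4), so (49/79) = +(79/49).
Reduce top mod 49: now compute (30/49).
Pull out 2: since 49 ≡ 1 (mod 8), (2/49) = +1.
Reciprocity: 15 ≡ 3 and 49 ≡ 1 (mod 4), so (15/49) = +(49/15).
Reduce top mod 15: now compute (4/15).
Pull out 2^2: since 15 ≡ 7 (mod 8), (2/15) = +1, so (2/15)^2 = +1.
Reached (1/15) = 1. Collecting the sign flips along the way, the symbol is +1.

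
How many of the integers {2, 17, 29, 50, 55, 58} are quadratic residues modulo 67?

(2/67) = -1 → non-residue.
(17/67) = +1 → QR.
(29/67) = +1 → QR.
(50/67) = -1 → non-residue.
(55/67) = +1 → QR.
(58/67) = -1 → non-residue.
Total quadratic residues among the 6: 3.

3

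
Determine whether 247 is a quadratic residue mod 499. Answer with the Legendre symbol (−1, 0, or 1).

Reciprocity: 247 ≡ 3 and 499 ≡ 3 (mod 4), so (247/499) = −(499/247).
Reduce top mod 247: now compute (5/247).
Reciprocity: 5 ≡ 1 and 247 ≡ 3 (mod 4), so (5/247) = +(247/5).
Reduce top mod 5: now compute (2/5).
Pull out 2: since 5 ≡ 5 (mod 8), (2/5) = -1.
Reached (1/5) = 1. Collecting the sign flips along the way, the symbol is +1.

1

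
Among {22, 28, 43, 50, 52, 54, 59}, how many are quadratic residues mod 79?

3

(22/79) = +1 → QR.
(28/79) = -1 → non-residue.
(43/79) = -1 → non-residue.
(50/79) = +1 → QR.
(52/79) = +1 → QR.
(54/79) = -1 → non-residue.
(59/79) = -1 → non-residue.
Total quadratic residues among the 7: 3.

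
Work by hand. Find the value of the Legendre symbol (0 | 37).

0

Top reduces to 0: gcd > 1, so the symbol is 0.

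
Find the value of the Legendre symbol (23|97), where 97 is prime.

-1

Reciprocity: 23 ≡ 3 and 97 ≡ 1 (mod 4), so (23/97) = +(97/23).
Reduce top mod 23: now compute (5/23).
Reciprocity: 5 ≡ 1 and 23 ≡ 3 (mod 4), so (5/23) = +(23/5).
Reduce top mod 5: now compute (3/5).
Reciprocity: 3 ≡ 3 and 5 ≡ 1 (mod 4), so (3/5) = +(5/3).
Reduce top mod 3: now compute (2/3).
Pull out 2: since 3 ≡ 3 (mod 8), (2/3) = -1.
Reached (1/3) = 1. Collecting the sign flips along the way, the symbol is -1.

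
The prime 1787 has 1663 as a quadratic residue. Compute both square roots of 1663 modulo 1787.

338, 1449

Since 1787 ≡ 3 (mod 4), a square root of 1663 is 1663^((1787+1)/4) = 1663^447 mod 1787.
Repeated squaring: 1663^2≡1080, 1663^4≡1276, 1663^8≡219, 1663^16≡1499, 1663^32≡742, 1663^64≡168, 1663^128≡1419, 1663^256≡1399 (mod 1787).
1663^447 = 1663^(256+128+32+16+8+4+2+1) ≡ 1449 (mod 1787).
Check: 1449² = 2099601 ≡ 1663 (mod 1787). The two roots are 338 and 1449.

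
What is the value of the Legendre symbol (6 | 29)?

1

Pull out 2: since 29 ≡ 5 (mod 8), (2/29) = -1.
Reciprocity: 3 ≡ 3 and 29 ≡ 1 (mod 4), so (3/29) = +(29/3).
Reduce top mod 3: now compute (2/3).
Pull out 2: since 3 ≡ 3 (mod 8), (2/3) = -1.
Reached (1/3) = 1. Collecting the sign flips along the way, the symbol is +1.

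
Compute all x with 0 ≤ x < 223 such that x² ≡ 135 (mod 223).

71, 152

Since 223 ≡ 3 (mod 4), a square root of 135 is 135^((223+1)/4) = 135^56 mod 223.
Repeated squaring: 135^2≡162, 135^4≡153, 135^8≡217, 135^16≡36, 135^32≡181 (mod 223).
135^56 = 135^(32+16+8) ≡ 152 (mod 223).
Check: 152² = 23104 ≡ 135 (mod 223). The two roots are 71 and 152.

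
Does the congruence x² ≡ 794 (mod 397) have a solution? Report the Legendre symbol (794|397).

First reduce: 794 ≡ 0 (mod 397).
Top reduces to 0: gcd > 1, so the symbol is 0.

0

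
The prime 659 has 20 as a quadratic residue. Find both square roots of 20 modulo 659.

143, 516

Since 659 ≡ 3 (mod 4), a square root of 20 is 20^((659+1)/4) = 20^165 mod 659.
Repeated squaring: 20^2≡400, 20^4≡522, 20^8≡317, 20^16≡321, 20^32≡237, 20^64≡154, 20^128≡651 (mod 659).
20^165 = 20^(128+32+4+1) ≡ 143 (mod 659).
Check: 143² = 20449 ≡ 20 (mod 659). The two roots are 143 and 516.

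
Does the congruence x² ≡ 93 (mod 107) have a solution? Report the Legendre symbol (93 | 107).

Euler's criterion: (93/107) ≡ 93^53 (mod 107).
93^2 ≡ 89 (mod 107)
93^4 ≡ 3 (mod 107)
93^8 ≡ 9 (mod 107)
93^16 ≡ 81 (mod 107)
93^32 ≡ 34 (mod 107)
93^53 = 93^(32+16+4+1) ≡ 106 (mod 107).
Result is 106 ≡ −1, so (93/107) = −1.

-1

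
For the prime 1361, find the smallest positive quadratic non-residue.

(2/1361) = +1, so 2 is a residue.
(3/1361) = −1, so 3 is the smallest positive non-residue mod 1361.

3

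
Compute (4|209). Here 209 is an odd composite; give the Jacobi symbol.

Pull out 2^2: since 209 ≡ 1 (mod 8), (2/209) = +1, so (2/209)^2 = +1.
Reached (1/209) = 1. Collecting the sign flips along the way, the symbol is +1.

1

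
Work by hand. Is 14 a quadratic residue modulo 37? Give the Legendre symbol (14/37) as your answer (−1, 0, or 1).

Pull out 2: since 37 ≡ 5 (mod 8), (2/37) = -1.
Reciprocity: 7 ≡ 3 and 37 ≡ 1 (mod 4), so (7/37) = +(37/7).
Reduce top mod 7: now compute (2/7).
Pull out 2: since 7 ≡ 7 (mod 8), (2/7) = +1.
Reached (1/7) = 1. Collecting the sign flips along the way, the symbol is -1.

-1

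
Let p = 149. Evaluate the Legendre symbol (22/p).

Pull out 2: since 149 ≡ 5 (mod 8), (2/149) = -1.
Reciprocity: 11 ≡ 3 and 149 ≡ 1 (mod 4), so (11/149) = +(149/11).
Reduce top mod 11: now compute (6/11).
Pull out 2: since 11 ≡ 3 (mod 8), (2/11) = -1.
Reciprocity: 3 ≡ 3 and 11 ≡ 3 (mod 4), so (3/11) = −(11/3).
Reduce top mod 3: now compute (2/3).
Pull out 2: since 3 ≡ 3 (mod 8), (2/3) = -1.
Reached (1/3) = 1. Collecting the sign flips along the way, the symbol is +1.

1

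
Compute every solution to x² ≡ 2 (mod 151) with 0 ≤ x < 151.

Since 151 ≡ 3 (mod 4), a square root of 2 is 2^((151+1)/4) = 2^38 mod 151.
Repeated squaring: 2^2≡4, 2^4≡16, 2^8≡105, 2^16≡2, 2^32≡4 (mod 151).
2^38 = 2^(32+4+2) ≡ 105 (mod 151).
Check: 105² = 11025 ≡ 2 (mod 151). The two roots are 46 and 105.

46, 105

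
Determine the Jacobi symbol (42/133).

Pull out 2: since 133 ≡ 5 (mod 8), (2/133) = -1.
Reciprocity: 21 ≡ 1 and 133 ≡ 1 (mod 4), so (21/133) = +(133/21).
Reduce top mod 21: now compute (7/21).
Reciprocity: 7 ≡ 3 and 21 ≡ 1 (mod 4), so (7/21) = +(21/7).
Reduce top mod 7: now compute (0/7).
Top reduces to 0: gcd > 1, so the symbol is 0.

0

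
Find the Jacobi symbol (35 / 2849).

0

Reciprocity: 35 ≡ 3 and 2849 ≡ 1 (mod 4), so (35/2849) = +(2849/35).
Reduce top mod 35: now compute (14/35).
Pull out 2: since 35 ≡ 3 (mod 8), (2/35) = -1.
Reciprocity: 7 ≡ 3 and 35 ≡ 3 (mod 4), so (7/35) = −(35/7).
Reduce top mod 7: now compute (0/7).
Top reduces to 0: gcd > 1, so the symbol is 0.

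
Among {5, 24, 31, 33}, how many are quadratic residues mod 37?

(5/37) = -1 → non-residue.
(24/37) = -1 → non-residue.
(31/37) = -1 → non-residue.
(33/37) = +1 → QR.
Total quadratic residues among the 4: 1.

1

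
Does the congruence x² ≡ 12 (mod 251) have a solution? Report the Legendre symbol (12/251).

Euler's criterion: (12/251) ≡ 12^125 (mod 251).
12^2 ≡ 144 (mod 251)
12^4 ≡ 154 (mod 251)
12^8 ≡ 122 (mod 251)
12^16 ≡ 75 (mod 251)
12^32 ≡ 103 (mod 251)
12^64 ≡ 67 (mod 251)
12^125 = 12^(64+32+16+8+4+1) ≡ 1 (mod 251).
Result is 1, so (12/251) = 1.

1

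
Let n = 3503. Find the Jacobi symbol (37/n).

Reciprocity: 37 ≡ 1 and 3503 ≡ 3 (mod 4), so (37/3503) = +(3503/37).
Reduce top mod 37: now compute (25/37).
Reciprocity: 25 ≡ 1 and 37 ≡ 1 (mod 4), so (25/37) = +(37/25).
Reduce top mod 25: now compute (12/25).
Pull out 2^2: since 25 ≡ 1 (mod 8), (2/25) = +1, so (2/25)^2 = +1.
Reciprocity: 3 ≡ 3 and 25 ≡ 1 (mod 4), so (3/25) = +(25/3).
Reduce top mod 3: now compute (1/3).
Reached (1/3) = 1. Collecting the sign flips along the way, the symbol is +1.

1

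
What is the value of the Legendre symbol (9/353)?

Reciprocity: 9 ≡ 1 and 353 ≡ 1 (mod 4), so (9/353) = +(353/9).
Reduce top mod 9: now compute (2/9).
Pull out 2: since 9 ≡ 1 (mod 8), (2/9) = +1.
Reached (1/9) = 1. Collecting the sign flips along the way, the symbol is +1.

1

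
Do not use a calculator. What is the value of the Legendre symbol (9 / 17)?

Euler's criterion: (9/17) ≡ 9^8 (mod 17).
9^2 ≡ 13 (mod 17)
9^4 ≡ 16 (mod 17)
9^8 ≡ 1 (mod 17)
9^8 = 9^(8) ≡ 1 (mod 17).
Result is 1, so (9/17) = 1.

1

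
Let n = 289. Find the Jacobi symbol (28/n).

1

Pull out 2^2: since 289 ≡ 1 (mod 8), (2/289) = +1, so (2/289)^2 = +1.
Reciprocity: 7 ≡ 3 and 289 ≡ 1 (mod 4), so (7/289) = +(289/7).
Reduce top mod 7: now compute (2/7).
Pull out 2: since 7 ≡ 7 (mod 8), (2/7) = +1.
Reached (1/7) = 1. Collecting the sign flips along the way, the symbol is +1.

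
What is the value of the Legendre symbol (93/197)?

Reciprocity: 93 ≡ 1 and 197 ≡ 1 (mod 4), so (93/197) = +(197/93).
Reduce top mod 93: now compute (11/93).
Reciprocity: 11 ≡ 3 and 93 ≡ 1 (mod 4), so (11/93) = +(93/11).
Reduce top mod 11: now compute (5/11).
Reciprocity: 5 ≡ 1 and 11 ≡ 3 (mod 4), so (5/11) = +(11/5).
Reduce top mod 5: now compute (1/5).
Reached (1/5) = 1. Collecting the sign flips along the way, the symbol is +1.

1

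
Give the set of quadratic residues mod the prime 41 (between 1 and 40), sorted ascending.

Square k = 1,…,20 (k and 41−k give the same square):
1²=1, 2²=4, 3²=9, 4²=16, 5²=25, 6²=36, 7²≡8, 8²≡23, 9²≡40, 10²≡18, 11²≡39, 12²≡21, 13²≡5, 14²≡32, 15²≡20, 16²≡10, 17²≡2, 18²≡37, 19²≡33, 20²≡31 (mod 41).
So the quadratic residues mod 41 are {1, 2, 4, 5, 8, 9, 10, 16, 18, 20, 21, 23, 25, 31, 32, 33, 36, 37, 39, 40}.

1,2,4,5,8,9,10,16,18,20,21,23,25,31,32,33,36,37,39,40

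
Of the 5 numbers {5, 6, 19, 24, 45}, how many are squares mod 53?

2

(5/53) = -1 → non-residue.
(6/53) = +1 → QR.
(19/53) = -1 → non-residue.
(24/53) = +1 → QR.
(45/53) = -1 → non-residue.
Total quadratic residues among the 5: 2.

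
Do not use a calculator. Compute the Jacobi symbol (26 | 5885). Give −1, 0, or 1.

-1

Pull out 2: since 5885 ≡ 5 (mod 8), (2/5885) = -1.
Reciprocity: 13 ≡ 1 and 5885 ≡ 1 (mod 4), so (13/5885) = +(5885/13).
Reduce top mod 13: now compute (9/13).
Reciprocity: 9 ≡ 1 and 13 ≡ 1 (mod 4), so (9/13) = +(13/9).
Reduce top mod 9: now compute (4/9).
Pull out 2^2: since 9 ≡ 1 (mod 8), (2/9) = +1, so (2/9)^2 = +1.
Reached (1/9) = 1. Collecting the sign flips along the way, the symbol is -1.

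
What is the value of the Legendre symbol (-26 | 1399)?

First reduce: -26 ≡ 1373 (mod 1399).
Reciprocity: 1373 ≡ 1 and 1399 ≡ 3 (mod 4), so (1373/1399) = +(1399/1373).
Reduce top mod 1373: now compute (26/1373).
Pull out 2: since 1373 ≡ 5 (mod 8), (2/1373) = -1.
Reciprocity: 13 ≡ 1 and 1373 ≡ 1 (mod 4), so (13/1373) = +(1373/13).
Reduce top mod 13: now compute (8/13).
Pull out 2^3: since 13 ≡ 5 (mod 8), (2/13) = -1, so (2/13)^3 = -1.
Reached (1/13) = 1. Collecting the sign flips along the way, the symbol is +1.

1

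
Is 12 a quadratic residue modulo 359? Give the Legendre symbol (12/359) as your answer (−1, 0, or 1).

Pull out 2^2: since 359 ≡ 7 (mod 8), (2/359) = +1, so (2/359)^2 = +1.
Reciprocity: 3 ≡ 3 and 359 ≡ 3 (mod 4), so (3/359) = −(359/3).
Reduce top mod 3: now compute (2/3).
Pull out 2: since 3 ≡ 3 (mod 8), (2/3) = -1.
Reached (1/3) = 1. Collecting the sign flips along the way, the symbol is +1.

1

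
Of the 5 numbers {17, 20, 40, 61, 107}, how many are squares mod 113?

(17/113) = -1 → non-residue.
(20/113) = -1 → non-residue.
(40/113) = -1 → non-residue.
(61/113) = +1 → QR.
(107/113) = -1 → non-residue.
Total quadratic residues among the 5: 1.

1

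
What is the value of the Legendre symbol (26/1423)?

Pull out 2: since 1423 ≡ 7 (mod 8), (2/1423) = +1.
Reciprocity: 13 ≡ 1 and 1423 ≡ 3 (mod 4), so (13/1423) = +(1423/13).
Reduce top mod 13: now compute (6/13).
Pull out 2: since 13 ≡ 5 (mod 8), (2/13) = -1.
Reciprocity: 3 ≡ 3 and 13 ≡ 1 (mod 4), so (3/13) = +(13/3).
Reduce top mod 3: now compute (1/3).
Reached (1/3) = 1. Collecting the sign flips along the way, the symbol is -1.

-1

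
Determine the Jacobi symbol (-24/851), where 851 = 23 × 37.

1

First reduce: -24 ≡ 827 (mod 851).
Reciprocity: 827 ≡ 3 and 851 ≡ 3 (mod 4), so (827/851) = −(851/827).
Reduce top mod 827: now compute (24/827).
Pull out 2^3: since 827 ≡ 3 (mod 8), (2/827) = -1, so (2/827)^3 = -1.
Reciprocity: 3 ≡ 3 and 827 ≡ 3 (mod 4), so (3/827) = −(827/3).
Reduce top mod 3: now compute (2/3).
Pull out 2: since 3 ≡ 3 (mod 8), (2/3) = -1.
Reached (1/3) = 1. Collecting the sign flips along the way, the symbol is +1.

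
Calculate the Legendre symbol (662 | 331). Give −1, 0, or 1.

0

First reduce: 662 ≡ 0 (mod 331).
Top reduces to 0: gcd > 1, so the symbol is 0.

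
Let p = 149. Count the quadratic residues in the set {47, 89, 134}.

1

(47/149) = +1 → QR.
(89/149) = -1 → non-residue.
(134/149) = -1 → non-residue.
Total quadratic residues among the 3: 1.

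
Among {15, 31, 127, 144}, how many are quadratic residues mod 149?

(15/149) = -1 → non-residue.
(31/149) = +1 → QR.
(127/149) = +1 → QR.
(144/149) = +1 → QR.
Total quadratic residues among the 4: 3.

3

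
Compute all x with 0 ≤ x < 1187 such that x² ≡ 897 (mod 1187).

569, 618

Since 1187 ≡ 3 (mod 4), a square root of 897 is 897^((1187+1)/4) = 897^297 mod 1187.
Repeated squaring: 897^2≡1010, 897^4≡467, 897^8≡868, 897^16≡866, 897^32≡959, 897^64≡943, 897^128≡186, 897^256≡173 (mod 1187).
897^297 = 897^(256+32+8+1) ≡ 569 (mod 1187).
Check: 569² = 323761 ≡ 897 (mod 1187). The two roots are 569 and 618.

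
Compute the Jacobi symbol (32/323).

-1

Pull out 2^5: since 323 ≡ 3 (mod 8), (2/323) = -1, so (2/323)^5 = -1.
Reached (1/323) = 1. Collecting the sign flips along the way, the symbol is -1.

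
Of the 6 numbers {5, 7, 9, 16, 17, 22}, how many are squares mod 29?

5

(5/29) = +1 → QR.
(7/29) = +1 → QR.
(9/29) = +1 → QR.
(16/29) = +1 → QR.
(17/29) = -1 → non-residue.
(22/29) = +1 → QR.
Total quadratic residues among the 6: 5.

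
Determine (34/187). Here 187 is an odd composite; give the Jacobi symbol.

Pull out 2: since 187 ≡ 3 (mod 8), (2/187) = -1.
Reciprocity: 17 ≡ 1 and 187 ≡ 3 (mod 4), so (17/187) = +(187/17).
Reduce top mod 17: now compute (0/17).
Top reduces to 0: gcd > 1, so the symbol is 0.

0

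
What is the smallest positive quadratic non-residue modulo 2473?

(2/2473) = +1, so 2 is a residue.
(3/2473) = +1, so 3 is a residue.
(4/2473) = +1, so 4 is a residue.
(5/2473) = −1, so 5 is the smallest positive non-residue mod 2473.

5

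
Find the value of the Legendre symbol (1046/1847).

-1

Pull out 2: since 1847 ≡ 7 (mod 8), (2/1847) = +1.
Reciprocity: 523 ≡ 3 and 1847 ≡ 3 (mod 4), so (523/1847) = −(1847/523).
Reduce top mod 523: now compute (278/523).
Pull out 2: since 523 ≡ 3 (mod 8), (2/523) = -1.
Reciprocity: 139 ≡ 3 and 523 ≡ 3 (mod 4), so (139/523) = −(523/139).
Reduce top mod 139: now compute (106/139).
Pull out 2: since 139 ≡ 3 (mod 8), (2/139) = -1.
Reciprocity: 53 ≡ 1 and 139 ≡ 3 (mod 4), so (53/139) = +(139/53).
Reduce top mod 53: now compute (33/53).
Reciprocity: 33 ≡ 1 and 53 ≡ 1 (mod 4), so (33/53) = +(53/33).
Reduce top mod 33: now compute (20/33).
Pull out 2^2: since 33 ≡ 1 (mod 8), (2/33) = +1, so (2/33)^2 = +1.
Reciprocity: 5 ≡ 1 and 33 ≡ 1 (mod 4), so (5/33) = +(33/5).
Reduce top mod 5: now compute (3/5).
Reciprocity: 3 ≡ 3 and 5 ≡ 1 (mod 4), so (3/5) = +(5/3).
Reduce top mod 3: now compute (2/3).
Pull out 2: since 3 ≡ 3 (mod 8), (2/3) = -1.
Reached (1/3) = 1. Collecting the sign flips along the way, the symbol is -1.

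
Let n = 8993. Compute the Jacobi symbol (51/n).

0

Reciprocity: 51 ≡ 3 and 8993 ≡ 1 (mod 4), so (51/8993) = +(8993/51).
Reduce top mod 51: now compute (17/51).
Reciprocity: 17 ≡ 1 and 51 ≡ 3 (mod 4), so (17/51) = +(51/17).
Reduce top mod 17: now compute (0/17).
Top reduces to 0: gcd > 1, so the symbol is 0.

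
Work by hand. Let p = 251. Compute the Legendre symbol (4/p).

1

Pull out 2^2: since 251 ≡ 3 (mod 8), (2/251) = -1, so (2/251)^2 = +1.
Reached (1/251) = 1. Collecting the sign flips along the way, the symbol is +1.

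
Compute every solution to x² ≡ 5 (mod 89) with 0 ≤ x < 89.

89 ≡ 1 (mod 4), so we find a root by search.
Trying successive values, 19² = 361 ≡ 5 (mod 89). The other root is 89 − 19 = 70.

19, 70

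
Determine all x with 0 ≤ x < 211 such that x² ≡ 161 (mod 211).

Since 211 ≡ 3 (mod 4), a square root of 161 is 161^((211+1)/4) = 161^53 mod 211.
Repeated squaring: 161^2≡179, 161^4≡180, 161^8≡117, 161^16≡185, 161^32≡43 (mod 211).
161^53 = 161^(32+16+4+1) ≡ 43 (mod 211).
Check: 43² = 1849 ≡ 161 (mod 211). The two roots are 43 and 168.

43, 168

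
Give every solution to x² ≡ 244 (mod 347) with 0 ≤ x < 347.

Since 347 ≡ 3 (mod 4), a square root of 244 is 244^((347+1)/4) = 244^87 mod 347.
Repeated squaring: 244^2≡199, 244^4≡43, 244^8≡114, 244^16≡157, 244^32≡12, 244^64≡144 (mod 347).
244^87 = 244^(64+16+4+2+1) ≡ 130 (mod 347).
Check: 130² = 16900 ≡ 244 (mod 347). The two roots are 130 and 217.

130, 217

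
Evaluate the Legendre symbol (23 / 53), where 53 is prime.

-1

Reciprocity: 23 ≡ 3 and 53 ≡ 1 (mod 4), so (23/53) = +(53/23).
Reduce top mod 23: now compute (7/23).
Reciprocity: 7 ≡ 3 and 23 ≡ 3 (mod 4), so (7/23) = −(23/7).
Reduce top mod 7: now compute (2/7).
Pull out 2: since 7 ≡ 7 (mod 8), (2/7) = +1.
Reached (1/7) = 1. Collecting the sign flips along the way, the symbol is -1.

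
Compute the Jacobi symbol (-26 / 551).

1

First reduce: -26 ≡ 525 (mod 551).
Reciprocity: 525 ≡ 1 and 551 ≡ 3 (mod 4), so (525/551) = +(551/525).
Reduce top mod 525: now compute (26/525).
Pull out 2: since 525 ≡ 5 (mod 8), (2/525) = -1.
Reciprocity: 13 ≡ 1 and 525 ≡ 1 (mod 4), so (13/525) = +(525/13).
Reduce top mod 13: now compute (5/13).
Reciprocity: 5 ≡ 1 and 13 ≡ 1 (mod 4), so (5/13) = +(13/5).
Reduce top mod 5: now compute (3/5).
Reciprocity: 3 ≡ 3 and 5 ≡ 1 (mod 4), so (3/5) = +(5/3).
Reduce top mod 3: now compute (2/3).
Pull out 2: since 3 ≡ 3 (mod 8), (2/3) = -1.
Reached (1/3) = 1. Collecting the sign flips along the way, the symbol is +1.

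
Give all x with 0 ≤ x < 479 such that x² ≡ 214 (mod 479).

Since 479 ≡ 3 (mod 4), a square root of 214 is 214^((479+1)/4) = 214^120 mod 479.
Repeated squaring: 214^2≡291, 214^4≡377, 214^8≡345, 214^16≡233, 214^32≡162, 214^64≡378 (mod 479).
214^120 = 214^(64+32+16+8) ≡ 385 (mod 479).
Check: 385² = 148225 ≡ 214 (mod 479). The two roots are 94 and 385.

94, 385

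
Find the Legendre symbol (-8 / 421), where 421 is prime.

-1

First reduce: -8 ≡ 413 (mod 421).
Reciprocity: 413 ≡ 1 and 421 ≡ 1 (mod 4), so (413/421) = +(421/413).
Reduce top mod 413: now compute (8/413).
Pull out 2^3: since 413 ≡ 5 (mod 8), (2/413) = -1, so (2/413)^3 = -1.
Reached (1/413) = 1. Collecting the sign flips along the way, the symbol is -1.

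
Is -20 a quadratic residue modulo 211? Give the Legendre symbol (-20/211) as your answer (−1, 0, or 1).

First reduce: -20 ≡ 191 (mod 211).
Reciprocity: 191 ≡ 3 and 211 ≡ 3 (mod 4), so (191/211) = −(211/191).
Reduce top mod 191: now compute (20/191).
Pull out 2^2: since 191 ≡ 7 (mod 8), (2/191) = +1, so (2/191)^2 = +1.
Reciprocity: 5 ≡ 1 and 191 ≡ 3 (mod 4), so (5/191) = +(191/5).
Reduce top mod 5: now compute (1/5).
Reached (1/5) = 1. Collecting the sign flips along the way, the symbol is -1.

-1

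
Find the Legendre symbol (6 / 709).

Euler's criterion: (6/709) ≡ 6^354 (mod 709).
6^2 ≡ 36 (mod 709)
6^4 ≡ 587 (mod 709)
6^8 ≡ 704 (mod 709)
6^16 ≡ 25 (mod 709)
6^32 ≡ 625 (mod 709)
6^64 ≡ 675 (mod 709)
6^128 ≡ 447 (mod 709)
6^256 ≡ 580 (mod 709)
6^354 = 6^(256+64+32+2) ≡ 708 (mod 709).
Result is 708 ≡ −1, so (6/709) = −1.

-1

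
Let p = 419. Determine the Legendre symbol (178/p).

Pull out 2: since 419 ≡ 3 (mod 8), (2/419) = -1.
Reciprocity: 89 ≡ 1 and 419 ≡ 3 (mod 4), so (89/419) = +(419/89).
Reduce top mod 89: now compute (63/89).
Reciprocity: 63 ≡ 3 and 89 ≡ 1 (mod 4), so (63/89) = +(89/63).
Reduce top mod 63: now compute (26/63).
Pull out 2: since 63 ≡ 7 (mod 8), (2/63) = +1.
Reciprocity: 13 ≡ 1 and 63 ≡ 3 (mod 4), so (13/63) = +(63/13).
Reduce top mod 13: now compute (11/13).
Reciprocity: 11 ≡ 3 and 13 ≡ 1 (mod 4), so (11/13) = +(13/11).
Reduce top mod 11: now compute (2/11).
Pull out 2: since 11 ≡ 3 (mod 8), (2/11) = -1.
Reached (1/11) = 1. Collecting the sign flips along the way, the symbol is +1.

1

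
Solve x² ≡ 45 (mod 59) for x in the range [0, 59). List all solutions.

Since 59 ≡ 3 (mod 4), a square root of 45 is 45^((59+1)/4) = 45^15 mod 59.
Repeated squaring: 45^2≡19, 45^4≡7, 45^8≡49 (mod 59).
45^15 = 45^(8+4+2+1) ≡ 35 (mod 59).
Check: 35² = 1225 ≡ 45 (mod 59). The two roots are 24 and 35.

24, 35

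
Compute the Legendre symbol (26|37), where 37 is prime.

Pull out 2: since 37 ≡ 5 (mod 8), (2/37) = -1.
Reciprocity: 13 ≡ 1 and 37 ≡ 1 (mod 4), so (13/37) = +(37/13).
Reduce top mod 13: now compute (11/13).
Reciprocity: 11 ≡ 3 and 13 ≡ 1 (mod 4), so (11/13) = +(13/11).
Reduce top mod 11: now compute (2/11).
Pull out 2: since 11 ≡ 3 (mod 8), (2/11) = -1.
Reached (1/11) = 1. Collecting the sign flips along the way, the symbol is +1.

1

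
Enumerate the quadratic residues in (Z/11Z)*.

Square k = 1,…,5 (k and 11−k give the same square):
1²=1, 2²=4, 3²=9, 4²≡5, 5²≡3 (mod 11).
So the quadratic residues mod 11 are {1, 3, 4, 5, 9}.

1 3 4 5 9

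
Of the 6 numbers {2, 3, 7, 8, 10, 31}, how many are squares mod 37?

3

(2/37) = -1 → non-residue.
(3/37) = +1 → QR.
(7/37) = +1 → QR.
(8/37) = -1 → non-residue.
(10/37) = +1 → QR.
(31/37) = -1 → non-residue.
Total quadratic residues among the 6: 3.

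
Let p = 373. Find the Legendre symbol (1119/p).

0

First reduce: 1119 ≡ 0 (mod 373).
Top reduces to 0: gcd > 1, so the symbol is 0.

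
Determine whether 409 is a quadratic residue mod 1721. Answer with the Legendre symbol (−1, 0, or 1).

Reciprocity: 409 ≡ 1 and 1721 ≡ 1 (mod 4), so (409/1721) = +(1721/409).
Reduce top mod 409: now compute (85/409).
Reciprocity: 85 ≡ 1 and 409 ≡ 1 (mod 4), so (85/409) = +(409/85).
Reduce top mod 85: now compute (69/85).
Reciprocity: 69 ≡ 1 and 85 ≡ 1 (mod 4), so (69/85) = +(85/69).
Reduce top mod 69: now compute (16/69).
Pull out 2^4: since 69 ≡ 5 (mod 8), (2/69) = -1, so (2/69)^4 = +1.
Reached (1/69) = 1. Collecting the sign flips along the way, the symbol is +1.

1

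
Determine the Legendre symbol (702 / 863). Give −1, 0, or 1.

-1

Pull out 2: since 863 ≡ 7 (mod 8), (2/863) = +1.
Reciprocity: 351 ≡ 3 and 863 ≡ 3 (mod 4), so (351/863) = −(863/351).
Reduce top mod 351: now compute (161/351).
Reciprocity: 161 ≡ 1 and 351 ≡ 3 (mod 4), so (161/351) = +(351/161).
Reduce top mod 161: now compute (29/161).
Reciprocity: 29 ≡ 1 and 161 ≡ 1 (mod 4), so (29/161) = +(161/29).
Reduce top mod 29: now compute (16/29).
Pull out 2^4: since 29 ≡ 5 (mod 8), (2/29) = -1, so (2/29)^4 = +1.
Reached (1/29) = 1. Collecting the sign flips along the way, the symbol is -1.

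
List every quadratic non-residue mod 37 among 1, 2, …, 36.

Square k = 1,…,18 (k and 37−k give the same square):
1²=1, 2²=4, 3²=9, 4²=16, 5²=25, 6²=36, 7²≡12, 8²≡27, 9²≡7, 10²≡26, 11²≡10, 12²≡33, 13²≡21, 14²≡11, 15²≡3, 16²≡34, 17²≡30, 18²≡28 (mod 37).
The residues are {1, 3, 4, 7, 9, 10, 11, 12, 16, 21, 25, 26, 27, 28, 30, 33, 34, 36}; the non-residues are the remaining 18 nonzero classes.

2, 5, 6, 8, 13, 14, 15, 17, 18, 19, 20, 22, 23, 24, 29, 31, 32, 35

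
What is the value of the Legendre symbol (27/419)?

Reciprocity: 27 ≡ 3 and 419 ≡ 3 (mod 4), so (27/419) = −(419/27).
Reduce top mod 27: now compute (14/27).
Pull out 2: since 27 ≡ 3 (mod 8), (2/27) = -1.
Reciprocity: 7 ≡ 3 and 27 ≡ 3 (mod 4), so (7/27) = −(27/7).
Reduce top mod 7: now compute (6/7).
Pull out 2: since 7 ≡ 7 (mod 8), (2/7) = +1.
Reciprocity: 3 ≡ 3 and 7 ≡ 3 (mod 4), so (3/7) = −(7/3).
Reduce top mod 3: now compute (1/3).
Reached (1/3) = 1. Collecting the sign flips along the way, the symbol is +1.

1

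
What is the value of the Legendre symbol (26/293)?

1

Euler's criterion: (26/293) ≡ 26^146 (mod 293).
26^2 ≡ 90 (mod 293)
26^4 ≡ 189 (mod 293)
26^8 ≡ 268 (mod 293)
26^16 ≡ 39 (mod 293)
26^32 ≡ 56 (mod 293)
26^64 ≡ 206 (mod 293)
26^128 ≡ 244 (mod 293)
26^146 = 26^(128+16+2) ≡ 1 (mod 293).
Result is 1, so (26/293) = 1.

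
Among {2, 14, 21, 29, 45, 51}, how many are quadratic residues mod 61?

2

(2/61) = -1 → non-residue.
(14/61) = +1 → QR.
(21/61) = -1 → non-residue.
(29/61) = -1 → non-residue.
(45/61) = +1 → QR.
(51/61) = -1 → non-residue.
Total quadratic residues among the 6: 2.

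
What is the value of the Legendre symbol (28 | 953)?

Pull out 2^2: since 953 ≡ 1 (mod 8), (2/953) = +1, so (2/953)^2 = +1.
Reciprocity: 7 ≡ 3 and 953 ≡ 1 (mod 4), so (7/953) = +(953/7).
Reduce top mod 7: now compute (1/7).
Reached (1/7) = 1. Collecting the sign flips along the way, the symbol is +1.

1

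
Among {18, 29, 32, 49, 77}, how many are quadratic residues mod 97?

(18/97) = +1 → QR.
(29/97) = -1 → non-residue.
(32/97) = +1 → QR.
(49/97) = +1 → QR.
(77/97) = -1 → non-residue.
Total quadratic residues among the 5: 3.

3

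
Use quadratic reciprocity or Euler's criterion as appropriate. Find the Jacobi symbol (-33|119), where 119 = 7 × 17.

1

First reduce: -33 ≡ 86 (mod 119).
Pull out 2: since 119 ≡ 7 (mod 8), (2/119) = +1.
Reciprocity: 43 ≡ 3 and 119 ≡ 3 (mod 4), so (43/119) = −(119/43).
Reduce top mod 43: now compute (33/43).
Reciprocity: 33 ≡ 1 and 43 ≡ 3 (mod 4), so (33/43) = +(43/33).
Reduce top mod 33: now compute (10/33).
Pull out 2: since 33 ≡ 1 (mod 8), (2/33) = +1.
Reciprocity: 5 ≡ 1 and 33 ≡ 1 (mod 4), so (5/33) = +(33/5).
Reduce top mod 5: now compute (3/5).
Reciprocity: 3 ≡ 3 and 5 ≡ 1 (mod 4), so (3/5) = +(5/3).
Reduce top mod 3: now compute (2/3).
Pull out 2: since 3 ≡ 3 (mod 8), (2/3) = -1.
Reached (1/3) = 1. Collecting the sign flips along the way, the symbol is +1.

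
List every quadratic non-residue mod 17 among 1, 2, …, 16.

3,5,6,7,10,11,12,14

Square k = 1,…,8 (k and 17−k give the same square):
1²=1, 2²=4, 3²=9, 4²=16, 5²≡8, 6²≡2, 7²≡15, 8²≡13 (mod 17).
The residues are {1, 2, 4, 8, 9, 13, 15, 16}; the non-residues are the remaining 8 nonzero classes.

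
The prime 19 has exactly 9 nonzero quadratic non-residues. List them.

2, 3, 8, 10, 12, 13, 14, 15, 18

Square k = 1,…,9 (k and 19−k give the same square):
1²=1, 2²=4, 3²=9, 4²=16, 5²≡6, 6²≡17, 7²≡11, 8²≡7, 9²≡5 (mod 19).
The residues are {1, 4, 5, 6, 7, 9, 11, 16, 17}; the non-residues are the remaining 9 nonzero classes.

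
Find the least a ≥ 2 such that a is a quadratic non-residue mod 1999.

3

(2/1999) = +1, so 2 is a residue.
(3/1999) = −1, so 3 is the smallest positive non-residue mod 1999.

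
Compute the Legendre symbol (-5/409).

Euler's criterion: (-5/409) ≡ 404^204 (mod 409).
404^2 ≡ 25 (mod 409)
404^4 ≡ 216 (mod 409)
404^8 ≡ 30 (mod 409)
404^16 ≡ 82 (mod 409)
404^32 ≡ 180 (mod 409)
404^64 ≡ 89 (mod 409)
404^128 ≡ 150 (mod 409)
404^204 = 404^(128+64+8+4) ≡ 1 (mod 409).
Result is 1, so (-5/409) = 1.

1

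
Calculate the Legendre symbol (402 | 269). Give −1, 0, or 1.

First reduce: 402 ≡ 133 (mod 269).
Reciprocity: 133 ≡ 1 and 269 ≡ 1 (mod 4), so (133/269) = +(269/133).
Reduce top mod 133: now compute (3/133).
Reciprocity: 3 ≡ 3 and 133 ≡ 1 (mod 4), so (3/133) = +(133/3).
Reduce top mod 3: now compute (1/3).
Reached (1/3) = 1. Collecting the sign flips along the way, the symbol is +1.

1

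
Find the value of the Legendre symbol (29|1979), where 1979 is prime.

1

Reciprocity: 29 ≡ 1 and 1979 ≡ 3 (mod 4), so (29/1979) = +(1979/29).
Reduce top mod 29: now compute (7/29).
Reciprocity: 7 ≡ 3 and 29 ≡ 1 (mod 4), so (7/29) = +(29/7).
Reduce top mod 7: now compute (1/7).
Reached (1/7) = 1. Collecting the sign flips along the way, the symbol is +1.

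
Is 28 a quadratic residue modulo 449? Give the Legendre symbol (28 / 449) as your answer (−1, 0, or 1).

1

Euler's criterion: (28/449) ≡ 28^224 (mod 449).
28^2 ≡ 335 (mod 449)
28^4 ≡ 424 (mod 449)
28^8 ≡ 176 (mod 449)
28^16 ≡ 444 (mod 449)
28^32 ≡ 25 (mod 449)
28^64 ≡ 176 (mod 449)
28^128 ≡ 444 (mod 449)
28^224 = 28^(128+64+32) ≡ 1 (mod 449).
Result is 1, so (28/449) = 1.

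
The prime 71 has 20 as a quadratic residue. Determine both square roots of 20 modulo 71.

34, 37

Since 71 ≡ 3 (mod 4), a square root of 20 is 20^((71+1)/4) = 20^18 mod 71.
Repeated squaring: 20^2≡45, 20^4≡37, 20^8≡20, 20^16≡45 (mod 71).
20^18 = 20^(16+2) ≡ 37 (mod 71).
Check: 37² = 1369 ≡ 20 (mod 71). The two roots are 34 and 37.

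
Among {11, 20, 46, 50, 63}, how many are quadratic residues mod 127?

2

(11/127) = +1 → QR.
(20/127) = -1 → non-residue.
(46/127) = -1 → non-residue.
(50/127) = +1 → QR.
(63/127) = -1 → non-residue.
Total quadratic residues among the 5: 2.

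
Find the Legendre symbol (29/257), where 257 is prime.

1

Reciprocity: 29 ≡ 1 and 257 ≡ 1 (mod 4), so (29/257) = +(257/29).
Reduce top mod 29: now compute (25/29).
Reciprocity: 25 ≡ 1 and 29 ≡ 1 (mod 4), so (25/29) = +(29/25).
Reduce top mod 25: now compute (4/25).
Pull out 2^2: since 25 ≡ 1 (mod 8), (2/25) = +1, so (2/25)^2 = +1.
Reached (1/25) = 1. Collecting the sign flips along the way, the symbol is +1.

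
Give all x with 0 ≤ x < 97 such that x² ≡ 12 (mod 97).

20, 77

97 ≡ 1 (mod 4), so we find a root by search.
Trying successive values, 20² = 400 ≡ 12 (mod 97). The other root is 97 − 20 = 77.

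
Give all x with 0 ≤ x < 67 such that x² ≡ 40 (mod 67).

Since 67 ≡ 3 (mod 4), a square root of 40 is 40^((67+1)/4) = 40^17 mod 67.
Repeated squaring: 40^2≡59, 40^4≡64, 40^8≡9, 40^16≡14 (mod 67).
40^17 = 40^(16+1) ≡ 24 (mod 67).
Check: 24² = 576 ≡ 40 (mod 67). The two roots are 24 and 43.

24, 43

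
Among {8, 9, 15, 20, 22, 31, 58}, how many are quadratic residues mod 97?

(8/97) = +1 → QR.
(9/97) = +1 → QR.
(15/97) = -1 → non-residue.
(20/97) = -1 → non-residue.
(22/97) = +1 → QR.
(31/97) = +1 → QR.
(58/97) = -1 → non-residue.
Total quadratic residues among the 7: 4.

4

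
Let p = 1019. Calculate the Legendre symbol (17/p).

1

Reciprocity: 17 ≡ 1 and 1019 ≡ 3 (mod 4), so (17/1019) = +(1019/17).
Reduce top mod 17: now compute (16/17).
Pull out 2^4: since 17 ≡ 1 (mod 8), (2/17) = +1, so (2/17)^4 = +1.
Reached (1/17) = 1. Collecting the sign flips along the way, the symbol is +1.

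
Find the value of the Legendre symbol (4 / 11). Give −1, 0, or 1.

1

Pull out 2^2: since 11 ≡ 3 (mod 8), (2/11) = -1, so (2/11)^2 = +1.
Reached (1/11) = 1. Collecting the sign flips along the way, the symbol is +1.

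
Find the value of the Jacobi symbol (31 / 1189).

-1

Reciprocity: 31 ≡ 3 and 1189 ≡ 1 (mod 4), so (31/1189) = +(1189/31).
Reduce top mod 31: now compute (11/31).
Reciprocity: 11 ≡ 3 and 31 ≡ 3 (mod 4), so (11/31) = −(31/11).
Reduce top mod 11: now compute (9/11).
Reciprocity: 9 ≡ 1 and 11 ≡ 3 (mod 4), so (9/11) = +(11/9).
Reduce top mod 9: now compute (2/9).
Pull out 2: since 9 ≡ 1 (mod 8), (2/9) = +1.
Reached (1/9) = 1. Collecting the sign flips along the way, the symbol is -1.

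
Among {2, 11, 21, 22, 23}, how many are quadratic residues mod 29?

(2/29) = -1 → non-residue.
(11/29) = -1 → non-residue.
(21/29) = -1 → non-residue.
(22/29) = +1 → QR.
(23/29) = +1 → QR.
Total quadratic residues among the 5: 2.

2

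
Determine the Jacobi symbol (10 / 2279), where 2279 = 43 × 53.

1

Pull out 2: since 2279 ≡ 7 (mod 8), (2/2279) = +1.
Reciprocity: 5 ≡ 1 and 2279 ≡ 3 (mod 4), so (5/2279) = +(2279/5).
Reduce top mod 5: now compute (4/5).
Pull out 2^2: since 5 ≡ 5 (mod 8), (2/5) = -1, so (2/5)^2 = +1.
Reached (1/5) = 1. Collecting the sign flips along the way, the symbol is +1.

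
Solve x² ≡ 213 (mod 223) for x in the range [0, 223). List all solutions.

92, 131

Since 223 ≡ 3 (mod 4), a square root of 213 is 213^((223+1)/4) = 213^56 mod 223.
Repeated squaring: 213^2≡100, 213^4≡188, 213^8≡110, 213^16≡58, 213^32≡19 (mod 223).
213^56 = 213^(32+16+8) ≡ 131 (mod 223).
Check: 131² = 17161 ≡ 213 (mod 223). The two roots are 92 and 131.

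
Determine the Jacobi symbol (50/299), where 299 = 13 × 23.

-1

Pull out 2: since 299 ≡ 3 (mod 8), (2/299) = -1.
Reciprocity: 25 ≡ 1 and 299 ≡ 3 (mod 4), so (25/299) = +(299/25).
Reduce top mod 25: now compute (24/25).
Pull out 2^3: since 25 ≡ 1 (mod 8), (2/25) = +1, so (2/25)^3 = +1.
Reciprocity: 3 ≡ 3 and 25 ≡ 1 (mod 4), so (3/25) = +(25/3).
Reduce top mod 3: now compute (1/3).
Reached (1/3) = 1. Collecting the sign flips along the way, the symbol is -1.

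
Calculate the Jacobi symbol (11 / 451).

0

Reciprocity: 11 ≡ 3 and 451 ≡ 3 (mod 4), so (11/451) = −(451/11).
Reduce top mod 11: now compute (0/11).
Top reduces to 0: gcd > 1, so the symbol is 0.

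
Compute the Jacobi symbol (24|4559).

Pull out 2^3: since 4559 ≡ 7 (mod 8), (2/4559) = +1, so (2/4559)^3 = +1.
Reciprocity: 3 ≡ 3 and 4559 ≡ 3 (mod 4), so (3/4559) = −(4559/3).
Reduce top mod 3: now compute (2/3).
Pull out 2: since 3 ≡ 3 (mod 8), (2/3) = -1.
Reached (1/3) = 1. Collecting the sign flips along the way, the symbol is +1.

1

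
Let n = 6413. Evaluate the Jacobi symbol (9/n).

1

Reciprocity: 9 ≡ 1 and 6413 ≡ 1 (mod 4), so (9/6413) = +(6413/9).
Reduce top mod 9: now compute (5/9).
Reciprocity: 5 ≡ 1 and 9 ≡ 1 (mod 4), so (5/9) = +(9/5).
Reduce top mod 5: now compute (4/5).
Pull out 2^2: since 5 ≡ 5 (mod 8), (2/5) = -1, so (2/5)^2 = +1.
Reached (1/5) = 1. Collecting the sign flips along the way, the symbol is +1.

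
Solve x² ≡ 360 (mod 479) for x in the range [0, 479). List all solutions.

Since 479 ≡ 3 (mod 4), a square root of 360 is 360^((479+1)/4) = 360^120 mod 479.
Repeated squaring: 360^2≡270, 360^4≡92, 360^8≡321, 360^16≡56, 360^32≡262, 360^64≡147 (mod 479).
360^120 = 360^(64+32+16+8) ≡ 224 (mod 479).
Check: 224² = 50176 ≡ 360 (mod 479). The two roots are 224 and 255.

224, 255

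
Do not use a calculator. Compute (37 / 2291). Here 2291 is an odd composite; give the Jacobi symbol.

Reciprocity: 37 ≡ 1 and 2291 ≡ 3 (mod 4), so (37/2291) = +(2291/37).
Reduce top mod 37: now compute (34/37).
Pull out 2: since 37 ≡ 5 (mod 8), (2/37) = -1.
Reciprocity: 17 ≡ 1 and 37 ≡ 1 (mod 4), so (17/37) = +(37/17).
Reduce top mod 17: now compute (3/17).
Reciprocity: 3 ≡ 3 and 17 ≡ 1 (mod 4), so (3/17) = +(17/3).
Reduce top mod 3: now compute (2/3).
Pull out 2: since 3 ≡ 3 (mod 8), (2/3) = -1.
Reached (1/3) = 1. Collecting the sign flips along the way, the symbol is +1.

1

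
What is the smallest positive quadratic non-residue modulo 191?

7

(2/191) = +1, so 2 is a residue.
(3/191) = +1, so 3 is a residue.
(4/191) = +1, so 4 is a residue.
(5/191) = +1, so 5 is a residue.
(6/191) = +1, so 6 is a residue.
(7/191) = −1, so 7 is the smallest positive non-residue mod 191.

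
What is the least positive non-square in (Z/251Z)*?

(2/251) = −1, so 2 is the smallest positive non-residue mod 251.

2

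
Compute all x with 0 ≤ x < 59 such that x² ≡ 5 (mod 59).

Since 59 ≡ 3 (mod 4), a square root of 5 is 5^((59+1)/4) = 5^15 mod 59.
Repeated squaring: 5^2≡25, 5^4≡35, 5^8≡45 (mod 59).
5^15 = 5^(8+4+2+1) ≡ 51 (mod 59).
Check: 51² = 2601 ≡ 5 (mod 59). The two roots are 8 and 51.

8, 51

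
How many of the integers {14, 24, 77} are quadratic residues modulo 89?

(14/89) = -1 → non-residue.
(24/89) = -1 → non-residue.
(77/89) = -1 → non-residue.
Total quadratic residues among the 3: 0.

0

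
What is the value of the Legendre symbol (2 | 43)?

Euler's criterion: (2/43) ≡ 2^21 (mod 43).
2^2 ≡ 4 (mod 43)
2^4 ≡ 16 (mod 43)
2^8 ≡ 41 (mod 43)
2^16 ≡ 4 (mod 43)
2^21 = 2^(16+4+1) ≡ 42 (mod 43).
Result is 42 ≡ −1, so (2/43) = −1.

-1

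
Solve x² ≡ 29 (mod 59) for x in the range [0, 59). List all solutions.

Since 59 ≡ 3 (mod 4), a square root of 29 is 29^((59+1)/4) = 29^15 mod 59.
Repeated squaring: 29^2≡15, 29^4≡48, 29^8≡3 (mod 59).
29^15 = 29^(8+4+2+1) ≡ 41 (mod 59).
Check: 41² = 1681 ≡ 29 (mod 59). The two roots are 18 and 41.

18, 41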